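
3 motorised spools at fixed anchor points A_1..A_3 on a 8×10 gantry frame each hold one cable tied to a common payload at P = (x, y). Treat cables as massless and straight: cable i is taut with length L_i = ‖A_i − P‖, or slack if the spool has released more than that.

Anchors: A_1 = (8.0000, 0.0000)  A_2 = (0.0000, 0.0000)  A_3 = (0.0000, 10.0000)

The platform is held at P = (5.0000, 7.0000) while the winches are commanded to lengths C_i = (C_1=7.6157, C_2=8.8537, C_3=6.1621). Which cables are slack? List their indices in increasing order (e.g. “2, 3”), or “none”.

2, 3

i=1: geometric 7.6158 vs commanded 7.6157 ⇒ taut
i=2: geometric 8.6023 vs commanded 8.8537 ⇒ slack
i=3: geometric 5.8310 vs commanded 6.1621 ⇒ slack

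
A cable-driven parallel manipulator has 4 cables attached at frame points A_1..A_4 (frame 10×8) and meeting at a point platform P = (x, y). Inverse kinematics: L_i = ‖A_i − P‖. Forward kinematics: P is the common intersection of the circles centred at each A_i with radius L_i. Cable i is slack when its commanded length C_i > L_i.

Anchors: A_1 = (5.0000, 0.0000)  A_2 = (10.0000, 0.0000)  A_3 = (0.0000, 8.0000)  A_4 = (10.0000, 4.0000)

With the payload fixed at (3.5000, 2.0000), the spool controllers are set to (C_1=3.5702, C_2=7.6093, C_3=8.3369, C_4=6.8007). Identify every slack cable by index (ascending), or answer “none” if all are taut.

i=1: geometric 2.5000 vs commanded 3.5702 ⇒ slack
i=2: geometric 6.8007 vs commanded 7.6093 ⇒ slack
i=3: geometric 6.9462 vs commanded 8.3369 ⇒ slack
i=4: geometric 6.8007 vs commanded 6.8007 ⇒ taut

1, 2, 3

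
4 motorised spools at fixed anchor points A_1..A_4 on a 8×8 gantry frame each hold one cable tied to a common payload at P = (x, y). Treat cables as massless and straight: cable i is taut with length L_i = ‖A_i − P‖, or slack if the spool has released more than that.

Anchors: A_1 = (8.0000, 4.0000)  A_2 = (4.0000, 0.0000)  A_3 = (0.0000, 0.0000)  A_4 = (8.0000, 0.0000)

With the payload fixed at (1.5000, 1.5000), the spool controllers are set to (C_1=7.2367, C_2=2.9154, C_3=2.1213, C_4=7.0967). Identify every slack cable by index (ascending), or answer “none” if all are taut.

1, 4

i=1: geometric 6.9642 vs commanded 7.2367 ⇒ slack
i=2: geometric 2.9155 vs commanded 2.9154 ⇒ taut
i=3: geometric 2.1213 vs commanded 2.1213 ⇒ taut
i=4: geometric 6.6708 vs commanded 7.0967 ⇒ slack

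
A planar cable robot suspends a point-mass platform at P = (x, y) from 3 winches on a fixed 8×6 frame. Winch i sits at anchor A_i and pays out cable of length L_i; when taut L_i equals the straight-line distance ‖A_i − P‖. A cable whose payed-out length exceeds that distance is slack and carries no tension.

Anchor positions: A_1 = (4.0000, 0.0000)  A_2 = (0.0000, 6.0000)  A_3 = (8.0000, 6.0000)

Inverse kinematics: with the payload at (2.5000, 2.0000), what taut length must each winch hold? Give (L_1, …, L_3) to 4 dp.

L_1: Δ = A_1−P = (1.5000, -2.0000) → ‖Δ‖ = √6.2500 = 2.5000
L_2: Δ = A_2−P = (-2.5000, 4.0000) → ‖Δ‖ = √22.2500 = 4.7170
L_3: Δ = A_3−P = (5.5000, 4.0000) → ‖Δ‖ = √46.2500 = 6.8007

(2.5000, 4.7170, 6.8007)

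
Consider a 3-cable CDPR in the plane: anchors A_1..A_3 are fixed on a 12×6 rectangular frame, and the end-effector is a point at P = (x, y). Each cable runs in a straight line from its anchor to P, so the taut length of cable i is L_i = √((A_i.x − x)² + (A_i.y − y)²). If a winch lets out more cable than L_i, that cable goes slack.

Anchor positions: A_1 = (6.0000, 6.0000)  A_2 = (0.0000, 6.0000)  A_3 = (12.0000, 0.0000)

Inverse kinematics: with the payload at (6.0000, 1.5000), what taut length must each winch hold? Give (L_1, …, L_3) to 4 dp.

(4.5000, 7.5000, 6.1847)

L_1 = √((6.0000−6.0000)² + (6.0000−1.5000)²) = 4.5000
L_2 = √((0.0000−6.0000)² + (6.0000−1.5000)²) = 7.5000
L_3 = √((12.0000−6.0000)² + (0.0000−1.5000)²) = 6.1847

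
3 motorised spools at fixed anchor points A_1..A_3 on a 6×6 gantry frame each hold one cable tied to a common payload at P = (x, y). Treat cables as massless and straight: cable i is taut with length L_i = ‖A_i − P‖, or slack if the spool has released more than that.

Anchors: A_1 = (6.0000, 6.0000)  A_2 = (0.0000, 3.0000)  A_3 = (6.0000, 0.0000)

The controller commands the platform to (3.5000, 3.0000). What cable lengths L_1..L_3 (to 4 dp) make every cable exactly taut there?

L_1: Δ = A_1−P = (2.5000, 3.0000) → ‖Δ‖ = √15.2500 = 3.9051
L_2: Δ = A_2−P = (-3.5000, 0.0000) → ‖Δ‖ = √12.2500 = 3.5000
L_3: Δ = A_3−P = (2.5000, -3.0000) → ‖Δ‖ = √15.2500 = 3.9051

(3.9051, 3.5000, 3.9051)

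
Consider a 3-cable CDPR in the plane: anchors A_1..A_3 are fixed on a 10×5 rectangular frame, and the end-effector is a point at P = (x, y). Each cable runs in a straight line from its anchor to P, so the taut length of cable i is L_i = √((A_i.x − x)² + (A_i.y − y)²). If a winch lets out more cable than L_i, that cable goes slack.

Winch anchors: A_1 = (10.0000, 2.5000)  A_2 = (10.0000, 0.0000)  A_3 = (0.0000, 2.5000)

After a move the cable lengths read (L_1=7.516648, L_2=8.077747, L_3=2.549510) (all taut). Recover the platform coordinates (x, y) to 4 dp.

(2.5000, 3.0000)

expand ‖A_i−P‖²=L_i² and subtract eq 1 (c_i ≔ ‖A_i‖²−L_i²)
c_1 = 100.0000+6.2500−56.5000 = 49.7500
eq1−eq2 → [0.0000  5.0000]·P = 15.0000
eq1−eq3 → [20.0000  0.0000]·P = 50.0000
2×2 solve → P = (2.5000, 3.0000)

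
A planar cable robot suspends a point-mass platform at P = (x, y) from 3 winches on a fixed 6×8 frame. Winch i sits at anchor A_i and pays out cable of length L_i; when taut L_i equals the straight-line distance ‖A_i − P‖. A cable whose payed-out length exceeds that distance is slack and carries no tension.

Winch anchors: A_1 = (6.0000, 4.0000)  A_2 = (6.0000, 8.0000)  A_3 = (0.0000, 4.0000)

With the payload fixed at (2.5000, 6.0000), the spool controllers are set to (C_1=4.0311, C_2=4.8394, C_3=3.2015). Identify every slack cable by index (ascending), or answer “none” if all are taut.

i=1: geometric 4.0311 vs commanded 4.0311 ⇒ taut
i=2: geometric 4.0311 vs commanded 4.8394 ⇒ slack
i=3: geometric 3.2016 vs commanded 3.2015 ⇒ taut

2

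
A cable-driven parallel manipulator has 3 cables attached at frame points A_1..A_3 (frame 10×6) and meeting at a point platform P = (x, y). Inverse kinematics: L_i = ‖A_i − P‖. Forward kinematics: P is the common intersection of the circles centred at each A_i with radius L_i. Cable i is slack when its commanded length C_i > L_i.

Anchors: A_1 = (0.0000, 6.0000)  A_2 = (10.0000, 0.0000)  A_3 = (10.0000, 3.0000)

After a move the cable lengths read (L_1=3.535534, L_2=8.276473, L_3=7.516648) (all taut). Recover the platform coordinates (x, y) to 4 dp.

(2.5000, 3.5000)

each cable: (A_i−P)·(A_i−P) = L_i²; let k_i = ‖A_i‖²−L_i²
k_1 = 0.0000+36.0000−12.5000 = 23.5000
row 1: -20.0000x + 12.0000y = -8.0000  (k_2=31.5000)
row 2: -20.0000x + 6.0000y = -29.0000  (k_3=52.5000)
Cramer on rows 1–2 → x = 2.5000, y = 3.5000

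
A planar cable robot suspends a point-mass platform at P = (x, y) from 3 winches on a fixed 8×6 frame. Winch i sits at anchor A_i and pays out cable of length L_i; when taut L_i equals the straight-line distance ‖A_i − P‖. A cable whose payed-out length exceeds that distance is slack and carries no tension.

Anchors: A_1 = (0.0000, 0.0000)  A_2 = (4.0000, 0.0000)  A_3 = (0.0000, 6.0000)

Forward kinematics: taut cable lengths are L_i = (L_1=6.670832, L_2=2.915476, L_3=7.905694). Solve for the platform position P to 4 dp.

(6.5000, 1.5000)

each cable: (A_i−P)·(A_i−P) = L_i²; let c_i = ‖A_i‖²−L_i²
c_1 = 0.0000+0.0000−44.5000 = -44.5000
row 1: -8.0000x + 0.0000y = -52.0000  (c_2=7.5000)
row 2: 0.0000x − 12.0000y = -18.0000  (c_3=-26.5000)
Cramer on rows 1–2 → x = 6.5000, y = 1.5000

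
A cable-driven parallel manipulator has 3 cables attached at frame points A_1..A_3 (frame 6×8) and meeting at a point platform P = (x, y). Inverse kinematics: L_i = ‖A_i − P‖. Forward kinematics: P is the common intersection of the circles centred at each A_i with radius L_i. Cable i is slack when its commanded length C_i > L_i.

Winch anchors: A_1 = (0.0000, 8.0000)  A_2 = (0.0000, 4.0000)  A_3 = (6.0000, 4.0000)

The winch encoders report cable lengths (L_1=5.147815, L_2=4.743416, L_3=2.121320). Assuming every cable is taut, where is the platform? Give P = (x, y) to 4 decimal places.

each cable: (A_i−P)·(A_i−P) = L_i²; let k_i = ‖A_i‖²−L_i²
k_1 = 0.0000+64.0000−26.5000 = 37.5000
row 1: 0.0000x + 8.0000y = 44.0000  (k_2=-6.5000)
row 2: -12.0000x + 8.0000y = -10.0000  (k_3=47.5000)
Cramer on rows 1–2 → x = 4.5000, y = 5.5000

(4.5000, 5.5000)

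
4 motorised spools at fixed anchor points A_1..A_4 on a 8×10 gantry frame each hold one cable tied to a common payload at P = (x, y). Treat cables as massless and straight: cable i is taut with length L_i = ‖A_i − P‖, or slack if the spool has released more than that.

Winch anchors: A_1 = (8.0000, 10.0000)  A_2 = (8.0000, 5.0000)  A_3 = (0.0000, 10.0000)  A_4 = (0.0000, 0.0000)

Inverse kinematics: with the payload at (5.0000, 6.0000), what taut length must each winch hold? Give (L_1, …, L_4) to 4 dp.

(5.0000, 3.1623, 6.4031, 7.8102)

cable 1: Δx=3.0000, Δy=4.0000; L_1 = √(Δx²+Δy²) = 5.0000
cable 2: Δx=3.0000, Δy=-1.0000; L_2 = √(Δx²+Δy²) = 3.1623
cable 3: Δx=-5.0000, Δy=4.0000; L_3 = √(Δx²+Δy²) = 6.4031
cable 4: Δx=-5.0000, Δy=-6.0000; L_4 = √(Δx²+Δy²) = 7.8102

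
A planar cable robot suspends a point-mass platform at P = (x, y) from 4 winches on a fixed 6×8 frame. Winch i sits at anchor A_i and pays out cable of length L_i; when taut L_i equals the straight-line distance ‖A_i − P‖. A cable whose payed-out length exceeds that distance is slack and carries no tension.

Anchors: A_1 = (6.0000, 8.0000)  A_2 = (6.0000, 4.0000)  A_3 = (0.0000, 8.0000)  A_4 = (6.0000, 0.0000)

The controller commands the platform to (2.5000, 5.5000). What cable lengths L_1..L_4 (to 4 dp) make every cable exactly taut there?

(4.3012, 3.8079, 3.5355, 6.5192)

cable 1: Δx=3.5000, Δy=2.5000; L_1 = √(Δx²+Δy²) = 4.3012
cable 2: Δx=3.5000, Δy=-1.5000; L_2 = √(Δx²+Δy²) = 3.8079
cable 3: Δx=-2.5000, Δy=2.5000; L_3 = √(Δx²+Δy²) = 3.5355
cable 4: Δx=3.5000, Δy=-5.5000; L_4 = √(Δx²+Δy²) = 6.5192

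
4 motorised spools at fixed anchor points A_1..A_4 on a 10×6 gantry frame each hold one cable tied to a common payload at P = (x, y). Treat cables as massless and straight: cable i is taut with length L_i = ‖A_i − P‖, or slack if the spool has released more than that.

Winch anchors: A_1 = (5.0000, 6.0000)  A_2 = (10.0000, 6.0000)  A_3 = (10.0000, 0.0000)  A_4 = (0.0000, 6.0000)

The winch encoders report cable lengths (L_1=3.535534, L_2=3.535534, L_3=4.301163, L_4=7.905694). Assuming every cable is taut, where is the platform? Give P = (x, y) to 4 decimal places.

(7.5000, 3.5000)

circle eqns → linear via eq_j − eq_1; set q_j = A_j·A_j − L_j²
q_1 = 25.0000+36.0000−12.5000 = 48.5000
-10.0000·x + 0.0000·y = q_1−q_2 = -75.0000
-10.0000·x + 12.0000·y = q_1−q_3 = -33.0000
10.0000·x + 0.0000·y = q_1−q_4 = 75.0000
solve first two rows → x=7.5000, y=3.5000
check cable 4: ‖A_4−P‖² = 62.5000 ≈ L_4² = 62.5000 ✓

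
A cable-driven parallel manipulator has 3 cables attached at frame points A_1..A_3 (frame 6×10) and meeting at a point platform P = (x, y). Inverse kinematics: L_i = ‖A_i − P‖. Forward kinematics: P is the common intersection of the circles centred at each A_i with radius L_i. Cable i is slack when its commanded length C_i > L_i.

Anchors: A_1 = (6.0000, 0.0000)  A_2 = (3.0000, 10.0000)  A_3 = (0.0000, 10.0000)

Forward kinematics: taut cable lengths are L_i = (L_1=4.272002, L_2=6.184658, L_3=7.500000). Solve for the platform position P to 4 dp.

circle eqns → linear via eq_j − eq_1; set k_j = A_j·A_j − L_j²
k_1 = 36.0000+0.0000−18.2500 = 17.7500
6.0000·x − 20.0000·y = k_1−k_2 = -53.0000
12.0000·x − 20.0000·y = k_1−k_3 = -26.0000
solve first two rows → x=4.5000, y=4.0000

(4.5000, 4.0000)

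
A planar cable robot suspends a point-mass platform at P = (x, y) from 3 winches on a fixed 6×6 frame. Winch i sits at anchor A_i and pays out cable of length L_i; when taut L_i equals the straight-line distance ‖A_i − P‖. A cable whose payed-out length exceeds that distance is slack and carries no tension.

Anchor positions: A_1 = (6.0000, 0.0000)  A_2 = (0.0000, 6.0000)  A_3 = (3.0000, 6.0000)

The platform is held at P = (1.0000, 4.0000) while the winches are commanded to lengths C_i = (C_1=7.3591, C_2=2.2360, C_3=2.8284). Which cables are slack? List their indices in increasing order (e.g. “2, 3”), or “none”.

cable 1: L_1 = ‖A_1−P‖ = 6.4031;  C_1 = 7.3591 → slack
cable 2: L_2 = ‖A_2−P‖ = 2.2361;  C_2 = 2.2360 → taut
cable 3: L_3 = ‖A_3−P‖ = 2.8284;  C_3 = 2.8284 → taut

1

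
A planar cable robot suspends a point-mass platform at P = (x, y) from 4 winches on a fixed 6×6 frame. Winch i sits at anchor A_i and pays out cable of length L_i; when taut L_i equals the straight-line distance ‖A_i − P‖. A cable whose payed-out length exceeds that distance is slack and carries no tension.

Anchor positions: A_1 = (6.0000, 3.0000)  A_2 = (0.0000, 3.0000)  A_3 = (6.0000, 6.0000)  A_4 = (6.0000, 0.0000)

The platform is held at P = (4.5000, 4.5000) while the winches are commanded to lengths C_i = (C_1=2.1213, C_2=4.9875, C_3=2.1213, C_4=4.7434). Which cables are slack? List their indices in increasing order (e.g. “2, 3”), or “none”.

2

cable 1: L_1 = ‖A_1−P‖ = 2.1213;  C_1 = 2.1213 → taut
cable 2: L_2 = ‖A_2−P‖ = 4.7434;  C_2 = 4.9875 → slack
cable 3: L_3 = ‖A_3−P‖ = 2.1213;  C_3 = 2.1213 → taut
cable 4: L_4 = ‖A_4−P‖ = 4.7434;  C_4 = 4.7434 → taut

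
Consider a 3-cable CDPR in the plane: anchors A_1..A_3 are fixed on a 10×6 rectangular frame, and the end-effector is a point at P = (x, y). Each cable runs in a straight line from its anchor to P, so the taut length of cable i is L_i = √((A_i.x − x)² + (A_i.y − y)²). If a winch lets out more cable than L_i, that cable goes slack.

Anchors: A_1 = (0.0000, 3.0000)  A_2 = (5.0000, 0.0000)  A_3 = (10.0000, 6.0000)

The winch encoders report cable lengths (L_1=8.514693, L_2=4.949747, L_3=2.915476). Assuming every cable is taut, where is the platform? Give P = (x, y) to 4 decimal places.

expand ‖A_i−P‖²=L_i² and subtract eq 1 (c_i ≔ ‖A_i‖²−L_i²)
c_1 = 0.0000+9.0000−72.5000 = -63.5000
eq1−eq2 → [-10.0000  6.0000]·P = -64.0000
eq1−eq3 → [-20.0000  -6.0000]·P = -191.0000
2×2 solve → P = (8.5000, 3.5000)

(8.5000, 3.5000)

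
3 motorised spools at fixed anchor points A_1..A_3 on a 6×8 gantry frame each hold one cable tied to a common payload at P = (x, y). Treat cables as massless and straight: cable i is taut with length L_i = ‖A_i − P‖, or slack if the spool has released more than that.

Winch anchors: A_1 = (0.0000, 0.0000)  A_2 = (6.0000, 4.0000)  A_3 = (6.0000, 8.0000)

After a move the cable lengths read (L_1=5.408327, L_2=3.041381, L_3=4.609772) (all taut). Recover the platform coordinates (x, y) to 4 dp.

(3.0000, 4.5000)

circle eqns → linear via eq_j − eq_1; set k_j = A_j·A_j − L_j²
k_1 = 0.0000+0.0000−29.2500 = -29.2500
-12.0000·x − 8.0000·y = k_1−k_2 = -72.0000
-12.0000·x − 16.0000·y = k_1−k_3 = -108.0000
solve first two rows → x=3.0000, y=4.5000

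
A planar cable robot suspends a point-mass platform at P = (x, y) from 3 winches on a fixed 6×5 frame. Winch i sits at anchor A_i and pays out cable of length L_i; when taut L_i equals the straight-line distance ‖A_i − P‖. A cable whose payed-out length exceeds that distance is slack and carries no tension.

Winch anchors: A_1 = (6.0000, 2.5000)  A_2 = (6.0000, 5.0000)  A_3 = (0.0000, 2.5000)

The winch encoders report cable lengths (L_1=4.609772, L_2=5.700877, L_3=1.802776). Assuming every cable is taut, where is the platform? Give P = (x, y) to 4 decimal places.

circle eqns → linear via eq_j − eq_1; set c_j = A_j·A_j − L_j²
c_1 = 36.0000+6.2500−21.2500 = 21.0000
0.0000·x − 5.0000·y = c_1−c_2 = -7.5000
12.0000·x + 0.0000·y = c_1−c_3 = 18.0000
solve first two rows → x=1.5000, y=1.5000

(1.5000, 1.5000)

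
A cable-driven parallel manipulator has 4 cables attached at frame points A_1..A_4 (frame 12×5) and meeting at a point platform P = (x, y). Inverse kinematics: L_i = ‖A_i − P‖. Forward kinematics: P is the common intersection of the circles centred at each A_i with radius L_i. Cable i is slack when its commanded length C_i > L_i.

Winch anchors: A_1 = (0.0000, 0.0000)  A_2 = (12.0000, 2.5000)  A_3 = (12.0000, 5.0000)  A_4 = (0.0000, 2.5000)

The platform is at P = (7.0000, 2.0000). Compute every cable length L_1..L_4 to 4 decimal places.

L_1: Δ = A_1−P = (-7.0000, -2.0000) → ‖Δ‖ = √53.0000 = 7.2801
L_2: Δ = A_2−P = (5.0000, 0.5000) → ‖Δ‖ = √25.2500 = 5.0249
L_3: Δ = A_3−P = (5.0000, 3.0000) → ‖Δ‖ = √34.0000 = 5.8310
L_4: Δ = A_4−P = (-7.0000, 0.5000) → ‖Δ‖ = √49.2500 = 7.0178

(7.2801, 5.0249, 5.8310, 7.0178)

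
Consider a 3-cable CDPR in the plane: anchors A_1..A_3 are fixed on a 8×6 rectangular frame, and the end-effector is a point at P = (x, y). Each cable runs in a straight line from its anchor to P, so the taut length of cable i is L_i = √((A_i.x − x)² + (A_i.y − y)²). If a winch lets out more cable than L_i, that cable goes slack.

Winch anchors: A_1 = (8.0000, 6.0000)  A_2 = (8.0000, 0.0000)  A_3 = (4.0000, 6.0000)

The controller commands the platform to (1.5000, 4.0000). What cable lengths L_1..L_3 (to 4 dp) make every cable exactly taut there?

L_1: Δ = A_1−P = (6.5000, 2.0000) → ‖Δ‖ = √46.2500 = 6.8007
L_2: Δ = A_2−P = (6.5000, -4.0000) → ‖Δ‖ = √58.2500 = 7.6322
L_3: Δ = A_3−P = (2.5000, 2.0000) → ‖Δ‖ = √10.2500 = 3.2016

(6.8007, 7.6322, 3.2016)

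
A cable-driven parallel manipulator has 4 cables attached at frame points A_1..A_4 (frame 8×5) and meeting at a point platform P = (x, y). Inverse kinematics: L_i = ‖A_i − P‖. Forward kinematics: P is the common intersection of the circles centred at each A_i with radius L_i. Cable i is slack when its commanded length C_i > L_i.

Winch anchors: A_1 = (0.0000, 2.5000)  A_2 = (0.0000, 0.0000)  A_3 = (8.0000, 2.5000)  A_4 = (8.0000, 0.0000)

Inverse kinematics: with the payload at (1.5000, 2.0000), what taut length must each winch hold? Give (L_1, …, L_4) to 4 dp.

cable 1: Δx=-1.5000, Δy=0.5000; L_1 = √(Δx²+Δy²) = 1.5811
cable 2: Δx=-1.5000, Δy=-2.0000; L_2 = √(Δx²+Δy²) = 2.5000
cable 3: Δx=6.5000, Δy=0.5000; L_3 = √(Δx²+Δy²) = 6.5192
cable 4: Δx=6.5000, Δy=-2.0000; L_4 = √(Δx²+Δy²) = 6.8007

(1.5811, 2.5000, 6.5192, 6.8007)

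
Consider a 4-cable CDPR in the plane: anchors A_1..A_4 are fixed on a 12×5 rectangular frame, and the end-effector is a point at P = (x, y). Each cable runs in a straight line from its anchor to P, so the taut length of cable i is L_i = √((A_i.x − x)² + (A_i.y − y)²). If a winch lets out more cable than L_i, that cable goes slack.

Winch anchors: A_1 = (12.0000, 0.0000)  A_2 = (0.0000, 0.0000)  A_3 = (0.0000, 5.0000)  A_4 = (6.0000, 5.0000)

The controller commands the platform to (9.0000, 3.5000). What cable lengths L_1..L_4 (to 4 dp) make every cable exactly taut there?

(4.6098, 9.6566, 9.1241, 3.3541)

L_1: Δ = A_1−P = (3.0000, -3.5000) → ‖Δ‖ = √21.2500 = 4.6098
L_2: Δ = A_2−P = (-9.0000, -3.5000) → ‖Δ‖ = √93.2500 = 9.6566
L_3: Δ = A_3−P = (-9.0000, 1.5000) → ‖Δ‖ = √83.2500 = 9.1241
L_4: Δ = A_4−P = (-3.0000, 1.5000) → ‖Δ‖ = √11.2500 = 3.3541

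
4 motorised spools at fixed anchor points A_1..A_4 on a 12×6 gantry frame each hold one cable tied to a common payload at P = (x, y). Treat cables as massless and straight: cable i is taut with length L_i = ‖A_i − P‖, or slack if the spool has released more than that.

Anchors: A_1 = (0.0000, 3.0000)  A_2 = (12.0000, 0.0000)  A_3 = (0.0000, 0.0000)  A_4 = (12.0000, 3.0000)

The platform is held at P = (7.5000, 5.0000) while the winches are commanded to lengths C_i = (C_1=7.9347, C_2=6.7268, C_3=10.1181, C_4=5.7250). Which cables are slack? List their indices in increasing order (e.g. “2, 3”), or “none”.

cable 1: L_1 = ‖A_1−P‖ = 7.7621;  C_1 = 7.9347 → slack
cable 2: L_2 = ‖A_2−P‖ = 6.7268;  C_2 = 6.7268 → taut
cable 3: L_3 = ‖A_3−P‖ = 9.0139;  C_3 = 10.1181 → slack
cable 4: L_4 = ‖A_4−P‖ = 4.9244;  C_4 = 5.7250 → slack

1, 3, 4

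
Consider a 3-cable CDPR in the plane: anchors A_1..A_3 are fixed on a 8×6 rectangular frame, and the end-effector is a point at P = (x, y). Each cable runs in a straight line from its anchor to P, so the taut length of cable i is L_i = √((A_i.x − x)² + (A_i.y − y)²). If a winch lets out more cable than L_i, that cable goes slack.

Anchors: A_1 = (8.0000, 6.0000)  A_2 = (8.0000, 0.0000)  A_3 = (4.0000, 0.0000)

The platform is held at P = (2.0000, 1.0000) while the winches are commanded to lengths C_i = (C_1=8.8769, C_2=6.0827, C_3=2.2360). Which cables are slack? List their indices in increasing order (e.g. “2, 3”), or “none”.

1

cable 1: L_1 = ‖A_1−P‖ = 7.8102;  C_1 = 8.8769 → slack
cable 2: L_2 = ‖A_2−P‖ = 6.0828;  C_2 = 6.0827 → taut
cable 3: L_3 = ‖A_3−P‖ = 2.2361;  C_3 = 2.2360 → taut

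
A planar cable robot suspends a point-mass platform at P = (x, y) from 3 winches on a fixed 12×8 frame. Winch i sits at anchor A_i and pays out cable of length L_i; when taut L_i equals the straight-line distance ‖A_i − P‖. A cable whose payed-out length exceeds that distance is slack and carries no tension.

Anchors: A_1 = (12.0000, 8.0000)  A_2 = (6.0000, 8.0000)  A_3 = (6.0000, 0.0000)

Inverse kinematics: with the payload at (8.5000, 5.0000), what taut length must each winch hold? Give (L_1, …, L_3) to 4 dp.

(4.6098, 3.9051, 5.5902)

cable 1: Δx=3.5000, Δy=3.0000; L_1 = √(Δx²+Δy²) = 4.6098
cable 2: Δx=-2.5000, Δy=3.0000; L_2 = √(Δx²+Δy²) = 3.9051
cable 3: Δx=-2.5000, Δy=-5.0000; L_3 = √(Δx²+Δy²) = 5.5902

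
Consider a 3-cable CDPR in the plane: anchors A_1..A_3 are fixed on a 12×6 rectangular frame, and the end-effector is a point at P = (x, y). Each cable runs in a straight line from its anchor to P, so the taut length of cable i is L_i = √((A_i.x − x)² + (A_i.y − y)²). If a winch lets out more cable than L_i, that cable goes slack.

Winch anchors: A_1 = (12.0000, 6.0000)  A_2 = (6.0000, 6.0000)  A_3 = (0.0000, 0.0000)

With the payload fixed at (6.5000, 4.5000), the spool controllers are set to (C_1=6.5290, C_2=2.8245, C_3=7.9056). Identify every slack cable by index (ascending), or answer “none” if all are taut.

cable 1: √((5.5000)²+(1.5000)²)=5.7009, C_1=6.5290: slack
cable 2: √((-0.5000)²+(1.5000)²)=1.5811, C_2=2.8245: slack
cable 3: √((-6.5000)²+(-4.5000)²)=7.9057, C_3=7.9056: taut

1, 2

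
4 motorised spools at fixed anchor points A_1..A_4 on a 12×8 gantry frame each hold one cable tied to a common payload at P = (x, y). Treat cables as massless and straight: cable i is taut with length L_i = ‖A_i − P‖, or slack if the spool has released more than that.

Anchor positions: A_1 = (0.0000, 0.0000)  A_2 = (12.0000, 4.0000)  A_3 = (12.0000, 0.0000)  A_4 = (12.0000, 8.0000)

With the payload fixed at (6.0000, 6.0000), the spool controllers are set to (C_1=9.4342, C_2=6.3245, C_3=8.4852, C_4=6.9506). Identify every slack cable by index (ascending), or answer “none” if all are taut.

cable 1: L_1 = ‖A_1−P‖ = 8.4853;  C_1 = 9.4342 → slack
cable 2: L_2 = ‖A_2−P‖ = 6.3246;  C_2 = 6.3245 → taut
cable 3: L_3 = ‖A_3−P‖ = 8.4853;  C_3 = 8.4852 → taut
cable 4: L_4 = ‖A_4−P‖ = 6.3246;  C_4 = 6.9506 → slack

1, 4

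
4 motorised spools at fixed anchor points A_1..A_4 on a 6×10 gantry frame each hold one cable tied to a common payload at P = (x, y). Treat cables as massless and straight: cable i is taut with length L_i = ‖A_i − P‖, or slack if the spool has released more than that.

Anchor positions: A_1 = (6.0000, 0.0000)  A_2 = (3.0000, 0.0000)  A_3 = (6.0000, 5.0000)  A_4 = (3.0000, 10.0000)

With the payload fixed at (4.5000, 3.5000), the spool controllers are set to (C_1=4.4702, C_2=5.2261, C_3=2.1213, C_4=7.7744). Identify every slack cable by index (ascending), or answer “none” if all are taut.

1, 2, 4

cable 1: L_1 = ‖A_1−P‖ = 3.8079;  C_1 = 4.4702 → slack
cable 2: L_2 = ‖A_2−P‖ = 3.8079;  C_2 = 5.2261 → slack
cable 3: L_3 = ‖A_3−P‖ = 2.1213;  C_3 = 2.1213 → taut
cable 4: L_4 = ‖A_4−P‖ = 6.6708;  C_4 = 7.7744 → slack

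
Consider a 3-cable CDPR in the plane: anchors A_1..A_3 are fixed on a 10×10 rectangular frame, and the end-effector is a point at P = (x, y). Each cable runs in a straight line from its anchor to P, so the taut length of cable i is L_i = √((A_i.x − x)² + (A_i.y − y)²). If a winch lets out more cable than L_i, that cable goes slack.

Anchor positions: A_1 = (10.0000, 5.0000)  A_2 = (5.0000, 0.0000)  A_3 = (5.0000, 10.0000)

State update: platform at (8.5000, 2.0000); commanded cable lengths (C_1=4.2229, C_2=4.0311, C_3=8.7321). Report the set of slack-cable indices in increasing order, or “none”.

1

cable 1: √((1.5000)²+(3.0000)²)=3.3541, C_1=4.2229: slack
cable 2: √((-3.5000)²+(-2.0000)²)=4.0311, C_2=4.0311: taut
cable 3: √((-3.5000)²+(8.0000)²)=8.7321, C_3=8.7321: taut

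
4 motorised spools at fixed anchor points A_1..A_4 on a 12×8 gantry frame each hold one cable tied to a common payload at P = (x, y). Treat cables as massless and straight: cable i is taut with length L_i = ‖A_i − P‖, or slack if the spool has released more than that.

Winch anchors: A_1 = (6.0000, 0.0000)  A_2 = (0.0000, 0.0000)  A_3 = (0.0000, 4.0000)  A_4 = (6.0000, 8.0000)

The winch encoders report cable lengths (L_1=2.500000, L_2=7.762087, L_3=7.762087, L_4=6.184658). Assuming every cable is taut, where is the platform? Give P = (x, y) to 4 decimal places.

(7.5000, 2.0000)

each cable: (A_i−P)·(A_i−P) = L_i²; let q_i = ‖A_i‖²−L_i²
q_1 = 36.0000+0.0000−6.2500 = 29.7500
row 1: 12.0000x + 0.0000y = 90.0000  (q_2=-60.2500)
row 2: 12.0000x − 8.0000y = 74.0000  (q_3=-44.2500)
row 3: 0.0000x − 16.0000y = -32.0000  (q_4=61.7500)
Cramer on rows 1–2 → x = 7.5000, y = 2.0000
check cable 4: ‖A_4−P‖² = 38.2500 ≈ L_4² = 38.2500 ✓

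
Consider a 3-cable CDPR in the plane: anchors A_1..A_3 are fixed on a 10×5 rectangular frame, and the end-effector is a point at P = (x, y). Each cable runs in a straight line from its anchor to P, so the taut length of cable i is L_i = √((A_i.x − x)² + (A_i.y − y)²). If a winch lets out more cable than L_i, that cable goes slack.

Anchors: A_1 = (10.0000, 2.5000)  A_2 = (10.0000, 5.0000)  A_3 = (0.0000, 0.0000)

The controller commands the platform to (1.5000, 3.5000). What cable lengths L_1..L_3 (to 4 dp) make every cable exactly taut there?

(8.5586, 8.6313, 3.8079)

cable 1: Δx=8.5000, Δy=-1.0000; L_1 = √(Δx²+Δy²) = 8.5586
cable 2: Δx=8.5000, Δy=1.5000; L_2 = √(Δx²+Δy²) = 8.6313
cable 3: Δx=-1.5000, Δy=-3.5000; L_3 = √(Δx²+Δy²) = 3.8079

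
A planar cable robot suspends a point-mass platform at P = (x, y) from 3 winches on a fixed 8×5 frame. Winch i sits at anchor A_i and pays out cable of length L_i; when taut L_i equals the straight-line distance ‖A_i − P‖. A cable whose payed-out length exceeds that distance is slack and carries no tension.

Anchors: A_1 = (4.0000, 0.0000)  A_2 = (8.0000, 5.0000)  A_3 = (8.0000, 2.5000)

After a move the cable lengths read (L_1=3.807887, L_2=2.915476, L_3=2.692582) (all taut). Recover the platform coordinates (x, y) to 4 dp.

each cable: (A_i−P)·(A_i−P) = L_i²; let q_i = ‖A_i‖²−L_i²
q_1 = 16.0000+0.0000−14.5000 = 1.5000
row 1: -8.0000x − 10.0000y = -79.0000  (q_2=80.5000)
row 2: -8.0000x − 5.0000y = -61.5000  (q_3=63.0000)
Cramer on rows 1–2 → x = 5.5000, y = 3.5000

(5.5000, 3.5000)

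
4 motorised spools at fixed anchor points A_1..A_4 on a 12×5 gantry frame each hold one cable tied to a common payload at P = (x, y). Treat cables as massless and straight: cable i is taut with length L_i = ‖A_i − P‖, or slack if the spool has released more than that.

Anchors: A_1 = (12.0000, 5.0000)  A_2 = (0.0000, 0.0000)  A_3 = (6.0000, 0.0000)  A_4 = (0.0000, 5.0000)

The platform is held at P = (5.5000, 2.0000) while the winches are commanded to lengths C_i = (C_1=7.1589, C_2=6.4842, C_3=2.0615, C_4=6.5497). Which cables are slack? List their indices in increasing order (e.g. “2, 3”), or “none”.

2, 4

cable 1: L_1 = ‖A_1−P‖ = 7.1589;  C_1 = 7.1589 → taut
cable 2: L_2 = ‖A_2−P‖ = 5.8523;  C_2 = 6.4842 → slack
cable 3: L_3 = ‖A_3−P‖ = 2.0616;  C_3 = 2.0615 → taut
cable 4: L_4 = ‖A_4−P‖ = 6.2650;  C_4 = 6.5497 → slack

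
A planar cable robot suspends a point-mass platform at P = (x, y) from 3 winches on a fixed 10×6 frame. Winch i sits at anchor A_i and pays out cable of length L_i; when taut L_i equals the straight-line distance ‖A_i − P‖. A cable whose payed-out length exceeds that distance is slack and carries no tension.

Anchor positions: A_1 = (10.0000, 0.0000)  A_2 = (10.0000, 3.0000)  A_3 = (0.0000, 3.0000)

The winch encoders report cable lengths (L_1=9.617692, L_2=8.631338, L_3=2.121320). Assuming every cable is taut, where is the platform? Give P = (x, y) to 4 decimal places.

each cable: (A_i−P)·(A_i−P) = L_i²; let c_i = ‖A_i‖²−L_i²
c_1 = 100.0000+0.0000−92.5000 = 7.5000
row 1: 0.0000x − 6.0000y = -27.0000  (c_2=34.5000)
row 2: 20.0000x − 6.0000y = 3.0000  (c_3=4.5000)
Cramer on rows 1–2 → x = 1.5000, y = 4.5000

(1.5000, 4.5000)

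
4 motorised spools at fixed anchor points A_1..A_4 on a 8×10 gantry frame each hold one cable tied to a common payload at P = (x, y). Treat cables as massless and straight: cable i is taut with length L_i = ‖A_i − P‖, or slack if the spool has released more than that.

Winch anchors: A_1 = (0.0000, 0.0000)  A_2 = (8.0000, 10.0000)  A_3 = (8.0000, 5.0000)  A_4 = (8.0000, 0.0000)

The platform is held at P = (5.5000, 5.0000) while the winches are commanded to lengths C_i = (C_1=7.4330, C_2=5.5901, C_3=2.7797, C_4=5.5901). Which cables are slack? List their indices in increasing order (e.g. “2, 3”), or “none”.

cable 1: L_1 = ‖A_1−P‖ = 7.4330;  C_1 = 7.4330 → taut
cable 2: L_2 = ‖A_2−P‖ = 5.5902;  C_2 = 5.5901 → taut
cable 3: L_3 = ‖A_3−P‖ = 2.5000;  C_3 = 2.7797 → slack
cable 4: L_4 = ‖A_4−P‖ = 5.5902;  C_4 = 5.5901 → taut

3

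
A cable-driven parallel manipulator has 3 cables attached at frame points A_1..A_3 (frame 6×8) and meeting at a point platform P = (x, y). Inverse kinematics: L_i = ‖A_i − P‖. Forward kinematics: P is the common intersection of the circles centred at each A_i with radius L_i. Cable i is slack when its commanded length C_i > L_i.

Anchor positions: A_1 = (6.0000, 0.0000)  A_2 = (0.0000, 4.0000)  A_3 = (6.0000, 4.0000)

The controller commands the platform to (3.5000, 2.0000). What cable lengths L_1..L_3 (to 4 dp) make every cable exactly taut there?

(3.2016, 4.0311, 3.2016)

L_1: Δ = A_1−P = (2.5000, -2.0000) → ‖Δ‖ = √10.2500 = 3.2016
L_2: Δ = A_2−P = (-3.5000, 2.0000) → ‖Δ‖ = √16.2500 = 4.0311
L_3: Δ = A_3−P = (2.5000, 2.0000) → ‖Δ‖ = √10.2500 = 3.2016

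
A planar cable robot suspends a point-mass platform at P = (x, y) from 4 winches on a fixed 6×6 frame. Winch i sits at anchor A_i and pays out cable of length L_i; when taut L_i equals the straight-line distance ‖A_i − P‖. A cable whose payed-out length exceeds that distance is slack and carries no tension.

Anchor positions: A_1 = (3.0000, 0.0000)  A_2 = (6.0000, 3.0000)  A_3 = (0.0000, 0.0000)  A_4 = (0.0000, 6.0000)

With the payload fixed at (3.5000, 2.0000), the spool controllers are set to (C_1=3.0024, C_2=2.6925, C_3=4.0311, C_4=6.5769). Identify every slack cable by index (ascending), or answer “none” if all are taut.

cable 1: L_1 = ‖A_1−P‖ = 2.0616;  C_1 = 3.0024 → slack
cable 2: L_2 = ‖A_2−P‖ = 2.6926;  C_2 = 2.6925 → taut
cable 3: L_3 = ‖A_3−P‖ = 4.0311;  C_3 = 4.0311 → taut
cable 4: L_4 = ‖A_4−P‖ = 5.3151;  C_4 = 6.5769 → slack

1, 4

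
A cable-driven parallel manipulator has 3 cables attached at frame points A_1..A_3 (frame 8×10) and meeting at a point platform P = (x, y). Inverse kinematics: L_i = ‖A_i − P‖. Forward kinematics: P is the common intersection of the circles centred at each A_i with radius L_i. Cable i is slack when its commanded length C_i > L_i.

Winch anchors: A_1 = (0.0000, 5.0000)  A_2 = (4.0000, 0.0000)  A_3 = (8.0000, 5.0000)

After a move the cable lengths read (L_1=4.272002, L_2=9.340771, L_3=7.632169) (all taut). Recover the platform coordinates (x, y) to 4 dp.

(1.5000, 9.0000)

expand ‖A_i−P‖²=L_i² and subtract eq 1 (k_i ≔ ‖A_i‖²−L_i²)
k_1 = 0.0000+25.0000−18.2500 = 6.7500
eq1−eq2 → [-8.0000  10.0000]·P = 78.0000
eq1−eq3 → [-16.0000  0.0000]·P = -24.0000
2×2 solve → P = (1.5000, 9.0000)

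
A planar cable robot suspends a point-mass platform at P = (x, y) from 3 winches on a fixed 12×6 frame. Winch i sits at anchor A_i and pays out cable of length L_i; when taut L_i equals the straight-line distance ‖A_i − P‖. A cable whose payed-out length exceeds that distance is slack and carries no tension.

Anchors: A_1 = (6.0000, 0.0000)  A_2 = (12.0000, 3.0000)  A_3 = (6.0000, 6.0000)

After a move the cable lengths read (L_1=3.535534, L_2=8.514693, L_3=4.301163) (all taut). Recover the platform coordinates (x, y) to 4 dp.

(3.5000, 2.5000)

expand ‖A_i−P‖²=L_i² and subtract eq 1 (k_i ≔ ‖A_i‖²−L_i²)
k_1 = 36.0000+0.0000−12.5000 = 23.5000
eq1−eq2 → [-12.0000  -6.0000]·P = -57.0000
eq1−eq3 → [0.0000  -12.0000]·P = -30.0000
2×2 solve → P = (3.5000, 2.5000)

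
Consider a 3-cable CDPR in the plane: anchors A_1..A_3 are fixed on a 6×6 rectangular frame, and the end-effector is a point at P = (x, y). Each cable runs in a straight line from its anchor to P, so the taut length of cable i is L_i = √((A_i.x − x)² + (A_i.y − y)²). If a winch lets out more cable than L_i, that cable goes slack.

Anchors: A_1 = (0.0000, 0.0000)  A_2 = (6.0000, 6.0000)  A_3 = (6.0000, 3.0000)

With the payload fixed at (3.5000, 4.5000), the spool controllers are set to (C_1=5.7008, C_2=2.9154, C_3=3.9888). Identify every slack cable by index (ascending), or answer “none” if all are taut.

cable 1: √((-3.5000)²+(-4.5000)²)=5.7009, C_1=5.7008: taut
cable 2: √((2.5000)²+(1.5000)²)=2.9155, C_2=2.9154: taut
cable 3: √((2.5000)²+(-1.5000)²)=2.9155, C_3=3.9888: slack

3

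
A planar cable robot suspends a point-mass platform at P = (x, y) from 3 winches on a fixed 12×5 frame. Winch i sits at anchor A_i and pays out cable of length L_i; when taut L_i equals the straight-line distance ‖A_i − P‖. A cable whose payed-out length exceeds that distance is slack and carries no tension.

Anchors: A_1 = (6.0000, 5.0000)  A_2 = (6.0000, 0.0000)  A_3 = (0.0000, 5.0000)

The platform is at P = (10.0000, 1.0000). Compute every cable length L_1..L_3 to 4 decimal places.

(5.6569, 4.1231, 10.7703)

L_1 = √((6.0000−10.0000)² + (5.0000−1.0000)²) = 5.6569
L_2 = √((6.0000−10.0000)² + (0.0000−1.0000)²) = 4.1231
L_3 = √((0.0000−10.0000)² + (5.0000−1.0000)²) = 10.7703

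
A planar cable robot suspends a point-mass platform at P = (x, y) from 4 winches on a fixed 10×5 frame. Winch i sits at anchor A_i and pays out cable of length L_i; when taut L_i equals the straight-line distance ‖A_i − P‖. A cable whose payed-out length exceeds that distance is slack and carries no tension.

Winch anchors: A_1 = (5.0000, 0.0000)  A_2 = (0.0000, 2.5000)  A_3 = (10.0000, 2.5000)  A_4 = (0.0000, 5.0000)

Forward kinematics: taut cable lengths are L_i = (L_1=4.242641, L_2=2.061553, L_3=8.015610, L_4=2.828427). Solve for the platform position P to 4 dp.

circle eqns → linear via eq_j − eq_1; set c_j = A_j·A_j − L_j²
c_1 = 25.0000+0.0000−18.0000 = 7.0000
10.0000·x − 5.0000·y = c_1−c_2 = 5.0000
-10.0000·x − 5.0000·y = c_1−c_3 = -35.0000
10.0000·x − 10.0000·y = c_1−c_4 = -10.0000
solve first two rows → x=2.0000, y=3.0000
check cable 4: ‖A_4−P‖² = 8.0000 ≈ L_4² = 8.0000 ✓

(2.0000, 3.0000)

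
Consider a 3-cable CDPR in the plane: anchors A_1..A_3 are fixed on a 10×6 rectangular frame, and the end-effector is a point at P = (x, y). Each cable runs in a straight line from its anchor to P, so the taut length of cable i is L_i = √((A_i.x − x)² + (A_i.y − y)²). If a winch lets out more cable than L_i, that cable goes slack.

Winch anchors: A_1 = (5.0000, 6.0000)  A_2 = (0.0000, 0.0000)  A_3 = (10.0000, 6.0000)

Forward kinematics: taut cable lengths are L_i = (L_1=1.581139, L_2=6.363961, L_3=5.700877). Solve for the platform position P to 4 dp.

expand ‖A_i−P‖²=L_i² and subtract eq 1 (c_i ≔ ‖A_i‖²−L_i²)
c_1 = 25.0000+36.0000−2.5000 = 58.5000
eq1−eq2 → [10.0000  12.0000]·P = 99.0000
eq1−eq3 → [-10.0000  0.0000]·P = -45.0000
2×2 solve → P = (4.5000, 4.5000)

(4.5000, 4.5000)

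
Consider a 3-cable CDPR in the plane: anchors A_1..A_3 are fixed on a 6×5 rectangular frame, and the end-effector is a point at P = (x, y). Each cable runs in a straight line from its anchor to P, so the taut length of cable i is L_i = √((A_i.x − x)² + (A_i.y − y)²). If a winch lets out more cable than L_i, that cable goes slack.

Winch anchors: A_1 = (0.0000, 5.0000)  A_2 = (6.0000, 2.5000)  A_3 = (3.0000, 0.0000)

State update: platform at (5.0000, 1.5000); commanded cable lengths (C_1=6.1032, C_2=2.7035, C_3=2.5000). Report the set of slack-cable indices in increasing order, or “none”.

cable 1: √((-5.0000)²+(3.5000)²)=6.1033, C_1=6.1032: taut
cable 2: √((1.0000)²+(1.0000)²)=1.4142, C_2=2.7035: slack
cable 3: √((-2.0000)²+(-1.5000)²)=2.5000, C_3=2.5000: taut

2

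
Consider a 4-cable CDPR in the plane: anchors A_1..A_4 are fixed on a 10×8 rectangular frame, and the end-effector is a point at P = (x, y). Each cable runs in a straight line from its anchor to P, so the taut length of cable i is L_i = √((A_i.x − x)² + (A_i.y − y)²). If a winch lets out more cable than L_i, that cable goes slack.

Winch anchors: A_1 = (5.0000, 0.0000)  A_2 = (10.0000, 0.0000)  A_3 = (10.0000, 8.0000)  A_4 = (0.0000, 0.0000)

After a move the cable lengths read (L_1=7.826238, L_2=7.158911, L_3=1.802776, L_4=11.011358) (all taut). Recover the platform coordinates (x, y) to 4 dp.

circle eqns → linear via eq_j − eq_1; set k_j = A_j·A_j − L_j²
k_1 = 25.0000+0.0000−61.2500 = -36.2500
-10.0000·x + 0.0000·y = k_1−k_2 = -85.0000
-10.0000·x − 16.0000·y = k_1−k_3 = -197.0000
10.0000·x + 0.0000·y = k_1−k_4 = 85.0000
solve first two rows → x=8.5000, y=7.0000
check cable 4: ‖A_4−P‖² = 121.2500 ≈ L_4² = 121.2500 ✓

(8.5000, 7.0000)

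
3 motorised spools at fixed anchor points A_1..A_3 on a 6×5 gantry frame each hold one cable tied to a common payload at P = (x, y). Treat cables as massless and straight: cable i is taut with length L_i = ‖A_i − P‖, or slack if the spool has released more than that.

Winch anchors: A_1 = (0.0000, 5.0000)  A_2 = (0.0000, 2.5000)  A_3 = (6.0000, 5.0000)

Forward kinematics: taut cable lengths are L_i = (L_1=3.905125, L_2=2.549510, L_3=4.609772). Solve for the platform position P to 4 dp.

each cable: (A_i−P)·(A_i−P) = L_i²; let q_i = ‖A_i‖²−L_i²
q_1 = 0.0000+25.0000−15.2500 = 9.7500
row 1: 0.0000x + 5.0000y = 10.0000  (q_2=-0.2500)
row 2: -12.0000x + 0.0000y = -30.0000  (q_3=39.7500)
Cramer on rows 1–2 → x = 2.5000, y = 2.0000

(2.5000, 2.0000)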